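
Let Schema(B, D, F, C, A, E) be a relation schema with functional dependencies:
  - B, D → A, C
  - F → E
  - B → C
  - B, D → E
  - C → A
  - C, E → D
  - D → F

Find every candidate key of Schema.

{B, D}, {B, E}, {B, F}

No FD produces {B}, so it must be in every candidate key.
{B, D}⁺ = {A, B, C, D, E, F}, which is every attribute, so {B, D} is a candidate key.
{B, E}⁺ = {A, B, C, D, E, F}, which is every attribute, so {B, E} is a candidate key.
{B, F}⁺ = {A, B, C, D, E, F}, which is every attribute, so {B, F} is a candidate key.
No proper subset of any of these is a key, and no other minimal superkey exists.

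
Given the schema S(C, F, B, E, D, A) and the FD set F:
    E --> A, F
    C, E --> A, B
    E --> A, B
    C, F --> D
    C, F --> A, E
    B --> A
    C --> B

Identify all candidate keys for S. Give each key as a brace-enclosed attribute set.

{C} never appears on the right of any FD, so every key must include it.
{C, E} is a candidate key since {C, E}⁺ = {A, B, C, D, E, F} covers every attribute.
{C, F} is a candidate key since {C, F}⁺ = {A, B, C, D, E, F} covers every attribute.
No proper subset of any of these is a key, and no other minimal superkey exists.

{C, E}, {C, F}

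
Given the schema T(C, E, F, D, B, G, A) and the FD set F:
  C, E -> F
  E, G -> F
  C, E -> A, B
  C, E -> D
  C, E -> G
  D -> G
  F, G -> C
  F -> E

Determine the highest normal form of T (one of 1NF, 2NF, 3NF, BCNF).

Candidate keys: {C, E}, {C, F}, {D, E}, {D, F}, {E, G}, {F, G}. Prime attributes: {C, D, E, F, G}.
For D -> G we have {D}⁺ = {D, G}; {D} is not a superkey, so BCNF fails.
Its right-hand attributes {G} are all prime, as are those of every other non-superkey FD — the relation is in 3NF.

3NF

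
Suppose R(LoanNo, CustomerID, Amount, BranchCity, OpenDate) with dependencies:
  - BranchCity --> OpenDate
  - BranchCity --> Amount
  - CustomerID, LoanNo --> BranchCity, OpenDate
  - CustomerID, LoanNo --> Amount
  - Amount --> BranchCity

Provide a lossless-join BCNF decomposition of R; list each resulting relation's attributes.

Candidate key of the original relation: {CustomerID, LoanNo}.
{Amount, BranchCity, CustomerID, LoanNo, OpenDate}: {BranchCity} determines {Amount, BranchCity, OpenDate} here but is not a superkey — split on BranchCity --> Amount, OpenDate, giving {Amount, BranchCity, OpenDate} and {BranchCity, CustomerID, LoanNo}.
{Amount, BranchCity, OpenDate} is in BCNF.
{BranchCity, CustomerID, LoanNo} is in BCNF.

{Amount, BranchCity, OpenDate}; {BranchCity, CustomerID, LoanNo}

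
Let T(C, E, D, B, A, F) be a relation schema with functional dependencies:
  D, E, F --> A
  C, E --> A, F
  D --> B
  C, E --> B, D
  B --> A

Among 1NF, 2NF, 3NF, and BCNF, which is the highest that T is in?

2NF

Candidate key: {C, E}. Prime attributes: {C, E}.
D, E, F --> A breaks BCNF: {D, E, F}⁺ = {A, B, D, E, F}, so {D, E, F} is not a superkey.
D, E, F --> A has non-prime {A} on the right and a non-superkey on the left, so 3NF fails.
No proper subset of a key has a non-prime attribute in its closure, so there is no partial dependency; 2NF holds.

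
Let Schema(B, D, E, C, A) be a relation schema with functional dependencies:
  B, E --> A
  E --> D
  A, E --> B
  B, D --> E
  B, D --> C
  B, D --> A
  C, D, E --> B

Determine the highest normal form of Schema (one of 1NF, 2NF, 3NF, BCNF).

3NF

Candidate keys: {A, E}, {B, D}, {B, E}, {C, E}. Prime attributes: {A, B, C, D, E}.
For E --> D we have {E}⁺ = {D, E}; {E} is not a superkey, so BCNF fails.
Its right-hand attributes {D} are all prime, as are those of every other non-superkey FD — the relation is in 3NF.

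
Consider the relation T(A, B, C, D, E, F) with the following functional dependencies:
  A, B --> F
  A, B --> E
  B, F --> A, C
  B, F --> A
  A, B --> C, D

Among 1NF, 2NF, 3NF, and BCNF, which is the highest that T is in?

Candidate keys: {A, B}, {B, F}. Prime attributes: {A, B, F}.
The left-hand side of every FD is a superkey, so BCNF is satisfied.

BCNF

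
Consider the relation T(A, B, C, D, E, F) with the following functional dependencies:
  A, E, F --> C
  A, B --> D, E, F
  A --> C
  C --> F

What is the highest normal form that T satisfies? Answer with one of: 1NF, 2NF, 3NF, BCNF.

Candidate key: {A, B}. Prime attributes: {A, B}.
A, E, F --> C breaks BCNF: {A, E, F}⁺ = {A, C, E, F}, so {A, E, F} is not a superkey.
A, E, F --> C determines the non-prime attribute {C} from a non-superkey — 3NF is violated.
Since {A} ⊂ {A, B} and {A}⁺ ⊇ {C, F} with {C, F} non-prime, there is a partial dependency; 2NF fails.

1NF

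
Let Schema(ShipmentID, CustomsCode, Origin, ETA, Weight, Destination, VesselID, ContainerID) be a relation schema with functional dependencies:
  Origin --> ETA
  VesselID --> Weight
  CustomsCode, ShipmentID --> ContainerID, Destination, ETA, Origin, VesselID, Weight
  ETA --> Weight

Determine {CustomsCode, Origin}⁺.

Start with {CustomsCode, Origin}.
Origin --> ETA applies; add {ETA} → now {CustomsCode, ETA, Origin}.
ETA --> Weight applies; add {Weight} → now {CustomsCode, ETA, Origin, Weight}.
No further FD applies.

{CustomsCode, ETA, Origin, Weight}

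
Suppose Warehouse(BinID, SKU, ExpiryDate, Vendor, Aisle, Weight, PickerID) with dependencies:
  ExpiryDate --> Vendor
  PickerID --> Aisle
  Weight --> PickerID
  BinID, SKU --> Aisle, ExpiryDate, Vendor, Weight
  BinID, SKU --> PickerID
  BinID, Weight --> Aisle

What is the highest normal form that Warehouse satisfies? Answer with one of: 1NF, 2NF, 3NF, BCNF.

2NF

Candidate key: {BinID, SKU}. Prime attributes: {BinID, SKU}.
ExpiryDate --> Vendor breaks BCNF: {ExpiryDate}⁺ = {ExpiryDate, Vendor}, so {ExpiryDate} is not a superkey.
ExpiryDate --> Vendor has non-prime {Vendor} on the right and a non-superkey on the left, so 3NF fails.
No non-prime attribute depends on a proper subset of any candidate key, so 2NF holds.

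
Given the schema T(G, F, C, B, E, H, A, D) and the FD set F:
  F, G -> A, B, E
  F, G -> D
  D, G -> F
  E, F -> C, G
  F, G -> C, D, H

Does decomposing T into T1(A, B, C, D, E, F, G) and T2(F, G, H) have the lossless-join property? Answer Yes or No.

The shared attributes are {F, G} and {F, G}⁺ = {A, B, C, D, E, F, G, H}.
Since T1 ⊆ {A, B, C, D, E, F, G, H}, the intersection is a superkey of T1; the decomposition is lossless.

Yes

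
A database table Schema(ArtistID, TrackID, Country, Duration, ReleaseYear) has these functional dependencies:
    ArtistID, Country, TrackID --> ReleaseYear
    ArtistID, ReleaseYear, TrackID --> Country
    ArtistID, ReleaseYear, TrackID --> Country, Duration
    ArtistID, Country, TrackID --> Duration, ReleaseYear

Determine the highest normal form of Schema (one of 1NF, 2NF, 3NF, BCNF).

BCNF

Candidate keys: {ArtistID, Country, TrackID}, {ArtistID, ReleaseYear, TrackID}. Prime attributes: {ArtistID, Country, ReleaseYear, TrackID}.
Every FD has a superkey on the left, so the relation is in BCNF.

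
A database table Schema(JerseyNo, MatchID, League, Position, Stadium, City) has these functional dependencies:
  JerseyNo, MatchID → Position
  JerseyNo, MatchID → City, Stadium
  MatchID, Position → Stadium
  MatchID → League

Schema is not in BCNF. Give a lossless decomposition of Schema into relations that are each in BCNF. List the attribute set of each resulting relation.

{City, JerseyNo, MatchID, Position}; {League, MatchID}; {MatchID, Position, Stadium}

Candidate key of the original relation: {JerseyNo, MatchID}.
Within {City, JerseyNo, League, MatchID, Position, Stadium}: {MatchID, Position}⁺ ∩ {City, JerseyNo, League, MatchID, Position, Stadium} = {League, MatchID, Position, Stadium}, not the whole set, so MatchID, Position → League, Stadium violates BCNF; decompose into {League, MatchID, Position, Stadium} and {City, JerseyNo, MatchID, Position}.
Within {League, MatchID, Position, Stadium}: {MatchID}⁺ ∩ {League, MatchID, Position, Stadium} = {League, MatchID}, not the whole set, so MatchID → League violates BCNF; decompose into {League, MatchID} and {MatchID, Position, Stadium}.
{League, MatchID}: every determinant is a superkey — BCNF.
{MatchID, Position, Stadium}: every determinant is a superkey — BCNF.
{City, JerseyNo, MatchID, Position}: every determinant is a superkey — BCNF.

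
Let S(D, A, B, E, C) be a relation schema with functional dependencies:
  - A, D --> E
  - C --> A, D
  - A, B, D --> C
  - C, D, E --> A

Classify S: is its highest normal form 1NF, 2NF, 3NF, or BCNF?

Candidate keys: {A, B, D}, {B, C}. Prime attributes: {A, B, C, D}.
A, D --> E breaks BCNF: {A, D}⁺ = {A, D, E}, so {A, D} is not a superkey.
A, D --> E determines the non-prime attribute {E} from a non-superkey — 3NF is violated.
{C} is a proper subset of the key {B, C}, and {C}⁺ contains the non-prime attribute {E} — a partial dependency, so 2NF is violated.

1NF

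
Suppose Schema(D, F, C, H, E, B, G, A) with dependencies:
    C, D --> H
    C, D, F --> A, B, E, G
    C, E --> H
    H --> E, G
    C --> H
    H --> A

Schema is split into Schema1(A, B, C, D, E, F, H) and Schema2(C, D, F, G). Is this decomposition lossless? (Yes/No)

Yes

Schema1 ∩ Schema2 = {C, D, F}; its closure under F is {A, B, C, D, E, F, G, H}.
This includes all of Schema1, so the common attributes are a superkey of Schema1 — the join is lossless.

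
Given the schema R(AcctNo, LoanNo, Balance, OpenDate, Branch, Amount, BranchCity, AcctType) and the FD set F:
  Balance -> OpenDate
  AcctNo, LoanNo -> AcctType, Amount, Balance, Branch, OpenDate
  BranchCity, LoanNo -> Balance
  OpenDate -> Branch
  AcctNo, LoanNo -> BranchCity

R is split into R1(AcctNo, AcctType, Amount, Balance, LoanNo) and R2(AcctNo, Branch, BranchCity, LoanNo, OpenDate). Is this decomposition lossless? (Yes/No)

The shared attributes are {AcctNo, LoanNo} and {AcctNo, LoanNo}⁺ = {AcctNo, AcctType, Amount, Balance, Branch, BranchCity, LoanNo, OpenDate}.
Since R1 ⊆ {AcctNo, AcctType, Amount, Balance, Branch, BranchCity, LoanNo, OpenDate}, the intersection is a superkey of R1; the decomposition is lossless.

Yes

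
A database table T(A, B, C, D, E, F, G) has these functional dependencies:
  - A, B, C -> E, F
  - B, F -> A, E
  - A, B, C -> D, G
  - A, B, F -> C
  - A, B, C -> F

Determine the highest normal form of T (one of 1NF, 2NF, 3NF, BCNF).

Candidate keys: {A, B, C}, {B, F}. Prime attributes: {A, B, C, F}.
The left-hand side of every FD is a superkey, so BCNF is satisfied.

BCNF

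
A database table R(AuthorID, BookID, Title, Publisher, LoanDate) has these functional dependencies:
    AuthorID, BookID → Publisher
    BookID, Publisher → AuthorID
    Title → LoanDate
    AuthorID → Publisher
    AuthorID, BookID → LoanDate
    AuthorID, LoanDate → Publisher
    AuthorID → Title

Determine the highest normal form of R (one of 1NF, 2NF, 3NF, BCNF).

1NF

Candidate keys: {AuthorID, BookID}, {BookID, Publisher}. Prime attributes: {AuthorID, BookID, Publisher}.
Title → LoanDate breaks BCNF: {Title}⁺ = {LoanDate, Title}, so {Title} is not a superkey.
Title → LoanDate determines the non-prime attribute {LoanDate} from a non-superkey — 3NF is violated.
{AuthorID} is a proper subset of the key {AuthorID, BookID}, and {AuthorID}⁺ contains the non-prime attributes {LoanDate, Title} — a partial dependency, so 2NF is violated.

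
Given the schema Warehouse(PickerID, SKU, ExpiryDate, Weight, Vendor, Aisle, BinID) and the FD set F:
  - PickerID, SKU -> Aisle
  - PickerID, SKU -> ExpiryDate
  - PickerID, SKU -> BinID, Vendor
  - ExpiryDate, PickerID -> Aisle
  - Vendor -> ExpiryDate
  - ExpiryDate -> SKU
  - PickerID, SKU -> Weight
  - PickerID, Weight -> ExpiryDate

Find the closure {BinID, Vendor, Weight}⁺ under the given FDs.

Start with {BinID, Vendor, Weight}.
Vendor -> ExpiryDate applies; add {ExpiryDate} → now {BinID, ExpiryDate, Vendor, Weight}.
ExpiryDate -> SKU applies; add {SKU} → now {BinID, ExpiryDate, SKU, Vendor, Weight}.
No further FD applies.

{BinID, ExpiryDate, SKU, Vendor, Weight}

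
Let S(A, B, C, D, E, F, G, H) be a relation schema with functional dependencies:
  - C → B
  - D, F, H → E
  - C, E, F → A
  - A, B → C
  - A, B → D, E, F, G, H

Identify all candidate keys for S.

{A, B}, {A, C}, {C, D, F, H}, {C, E, F}

{A, B}⁺ = {A, B, C, D, E, F, G, H} — all of the relation — so {A, B} is a candidate key.
{A, C}⁺ = {A, B, C, D, E, F, G, H} — all of the relation — so {A, C} is a candidate key.
{C, E, F}⁺ = {A, B, C, D, E, F, G, H} — all of the relation — so {C, E, F} is a candidate key.
{C, D, F, H}⁺ = {A, B, C, D, E, F, G, H} — all of the relation — so {C, D, F, H} is a candidate key.
Any other superkey properly contains one of these, so there are no further candidate keys.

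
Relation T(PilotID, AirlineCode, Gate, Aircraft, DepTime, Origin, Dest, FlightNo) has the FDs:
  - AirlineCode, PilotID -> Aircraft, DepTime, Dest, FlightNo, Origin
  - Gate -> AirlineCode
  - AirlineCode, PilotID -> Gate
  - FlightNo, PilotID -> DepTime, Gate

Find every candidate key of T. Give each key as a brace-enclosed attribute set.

No FD produces {PilotID}, so it must be in every candidate key.
{AirlineCode, PilotID}⁺ = {Aircraft, AirlineCode, DepTime, Dest, FlightNo, Gate, Origin, PilotID} — all of the relation — so {AirlineCode, PilotID} is a candidate key.
{FlightNo, PilotID}⁺ = {Aircraft, AirlineCode, DepTime, Dest, FlightNo, Gate, Origin, PilotID} — all of the relation — so {FlightNo, PilotID} is a candidate key.
{Gate, PilotID}⁺ = {Aircraft, AirlineCode, DepTime, Dest, FlightNo, Gate, Origin, PilotID} — all of the relation — so {Gate, PilotID} is a candidate key.
These are minimal and exhaustive — every other superkey contains one of them.

{AirlineCode, PilotID}, {FlightNo, PilotID}, {Gate, PilotID}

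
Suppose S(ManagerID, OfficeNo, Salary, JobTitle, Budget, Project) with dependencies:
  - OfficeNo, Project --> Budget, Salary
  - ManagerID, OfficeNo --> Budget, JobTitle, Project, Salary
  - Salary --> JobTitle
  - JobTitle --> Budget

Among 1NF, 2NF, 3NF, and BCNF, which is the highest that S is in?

2NF

Candidate key: {ManagerID, OfficeNo}. Prime attributes: {ManagerID, OfficeNo}.
OfficeNo, Project --> Budget, Salary: {OfficeNo, Project}⁺ = {Budget, JobTitle, OfficeNo, Project, Salary}, which is not all of the attributes, so the left side is not a superkey — BCNF is violated.
Because {Budget, Salary} are non-prime and the left side of OfficeNo, Project --> Budget, Salary is not a superkey, the relation is not in 3NF.
Checking every proper subset of each key, none determines a non-prime attribute — 2NF is satisfied.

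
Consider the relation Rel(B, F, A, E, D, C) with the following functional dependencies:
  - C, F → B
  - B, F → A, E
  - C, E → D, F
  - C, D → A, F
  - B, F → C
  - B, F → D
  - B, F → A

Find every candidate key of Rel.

{B, F}, {C, D}, {C, E}, {C, F}

{B, F}⁺ = {A, B, C, D, E, F} — all of the relation — so {B, F} is a candidate key.
{C, D}⁺ = {A, B, C, D, E, F} — all of the relation — so {C, D} is a candidate key.
{C, E}⁺ = {A, B, C, D, E, F} — all of the relation — so {C, E} is a candidate key.
{C, F}⁺ = {A, B, C, D, E, F} — all of the relation — so {C, F} is a candidate key.
Any other superkey properly contains one of these, so there are no further candidate keys.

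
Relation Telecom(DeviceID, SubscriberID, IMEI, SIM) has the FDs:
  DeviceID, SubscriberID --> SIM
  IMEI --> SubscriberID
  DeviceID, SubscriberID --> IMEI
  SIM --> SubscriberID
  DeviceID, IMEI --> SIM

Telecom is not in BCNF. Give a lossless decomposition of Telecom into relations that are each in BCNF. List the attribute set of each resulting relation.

{DeviceID, IMEI, SIM}; {IMEI, SubscriberID}

Candidate keys of the original relation: {DeviceID, IMEI}, {DeviceID, SIM}, {DeviceID, SubscriberID}.
In {DeviceID, IMEI, SIM, SubscriberID}, {IMEI} is not a superkey ({IMEI}⁺ restricted to this set is {IMEI, SubscriberID}), so split on IMEI --> SubscriberID into {IMEI, SubscriberID} and {DeviceID, IMEI, SIM}.
{IMEI, SubscriberID} has no BCNF violation.
{DeviceID, IMEI, SIM} has no BCNF violation.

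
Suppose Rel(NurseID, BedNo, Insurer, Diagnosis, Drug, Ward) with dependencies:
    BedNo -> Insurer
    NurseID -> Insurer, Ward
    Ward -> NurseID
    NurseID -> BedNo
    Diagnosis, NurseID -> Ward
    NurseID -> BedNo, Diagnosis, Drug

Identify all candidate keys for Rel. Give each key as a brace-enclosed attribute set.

Closure of {NurseID} is {BedNo, Diagnosis, Drug, Insurer, NurseID, Ward}, the whole schema; {NurseID} is a candidate key.
Closure of {Ward} is {BedNo, Diagnosis, Drug, Insurer, NurseID, Ward}, the whole schema; {Ward} is a candidate key.
These are minimal and exhaustive — every other superkey contains one of them.

{NurseID}, {Ward}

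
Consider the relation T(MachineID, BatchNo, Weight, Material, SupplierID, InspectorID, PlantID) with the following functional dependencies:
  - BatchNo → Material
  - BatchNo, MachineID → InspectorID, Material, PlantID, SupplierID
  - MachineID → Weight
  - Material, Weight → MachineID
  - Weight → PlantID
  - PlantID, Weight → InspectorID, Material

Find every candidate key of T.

{BatchNo} never appears on the right of any FD, so every key must include it.
{BatchNo, MachineID} is a candidate key since {BatchNo, MachineID}⁺ = {BatchNo, InspectorID, MachineID, Material, PlantID, SupplierID, Weight} covers every attribute.
{BatchNo, Weight} is a candidate key since {BatchNo, Weight}⁺ = {BatchNo, InspectorID, MachineID, Material, PlantID, SupplierID, Weight} covers every attribute.
No proper subset of any of these is a key, and no other minimal superkey exists.

{BatchNo, MachineID}, {BatchNo, Weight}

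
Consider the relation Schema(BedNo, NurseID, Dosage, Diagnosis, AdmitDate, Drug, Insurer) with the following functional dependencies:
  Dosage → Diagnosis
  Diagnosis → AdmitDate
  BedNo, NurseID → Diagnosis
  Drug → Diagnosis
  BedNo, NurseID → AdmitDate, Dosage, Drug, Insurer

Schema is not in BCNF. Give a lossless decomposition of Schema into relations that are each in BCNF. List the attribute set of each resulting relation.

{AdmitDate, Diagnosis}; {BedNo, Dosage, Drug, Insurer, NurseID}; {Diagnosis, Dosage}

Candidate key of the original relation: {BedNo, NurseID}.
In {AdmitDate, BedNo, Diagnosis, Dosage, Drug, Insurer, NurseID}, {Dosage} is not a superkey ({Dosage}⁺ restricted to this set is {AdmitDate, Diagnosis, Dosage}), so split on Dosage → AdmitDate, Diagnosis into {AdmitDate, Diagnosis, Dosage} and {BedNo, Dosage, Drug, Insurer, NurseID}.
In {AdmitDate, Diagnosis, Dosage}, {Diagnosis} is not a superkey ({Diagnosis}⁺ restricted to this set is {AdmitDate, Diagnosis}), so split on Diagnosis → AdmitDate into {AdmitDate, Diagnosis} and {Diagnosis, Dosage}.
{AdmitDate, Diagnosis} is in BCNF.
{Diagnosis, Dosage} is in BCNF.
{BedNo, Dosage, Drug, Insurer, NurseID} is in BCNF.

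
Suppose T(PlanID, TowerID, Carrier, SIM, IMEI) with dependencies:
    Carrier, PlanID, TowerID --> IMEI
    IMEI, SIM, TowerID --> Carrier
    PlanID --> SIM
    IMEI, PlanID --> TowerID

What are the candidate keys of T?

{Carrier, PlanID, TowerID}, {IMEI, PlanID}

No FD produces {PlanID}, so it must be in every candidate key.
{IMEI, PlanID}⁺ = {Carrier, IMEI, PlanID, SIM, TowerID} — all of the relation — so {IMEI, PlanID} is a candidate key.
{Carrier, PlanID, TowerID}⁺ = {Carrier, IMEI, PlanID, SIM, TowerID} — all of the relation — so {Carrier, PlanID, TowerID} is a candidate key.
No proper subset of any of these is a key, and no other minimal superkey exists.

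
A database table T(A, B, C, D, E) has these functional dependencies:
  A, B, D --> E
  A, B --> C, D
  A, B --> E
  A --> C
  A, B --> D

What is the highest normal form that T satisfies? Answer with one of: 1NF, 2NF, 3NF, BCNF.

1NF

Candidate key: {A, B}. Prime attributes: {A, B}.
A --> C: {A}⁺ = {A, C}, which is not all of the attributes, so the left side is not a superkey — BCNF is violated.
A --> C has non-prime {C} on the right and a non-superkey on the left, so 3NF fails.
{A} is a proper subset of the key {A, B}, and {A}⁺ contains the non-prime attribute {C} — a partial dependency, so 2NF is violated.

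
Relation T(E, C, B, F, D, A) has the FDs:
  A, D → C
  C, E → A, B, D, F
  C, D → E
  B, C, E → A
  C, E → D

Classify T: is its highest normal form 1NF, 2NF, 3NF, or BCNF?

BCNF

Candidate keys: {A, D}, {C, D}, {C, E}. Prime attributes: {A, C, D, E}.
Every FD has a superkey on the left, so the relation is in BCNF.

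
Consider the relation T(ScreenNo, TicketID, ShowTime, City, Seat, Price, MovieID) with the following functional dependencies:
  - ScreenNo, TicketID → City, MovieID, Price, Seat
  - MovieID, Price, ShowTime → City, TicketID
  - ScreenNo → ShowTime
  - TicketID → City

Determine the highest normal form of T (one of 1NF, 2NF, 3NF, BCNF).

Candidate keys: {MovieID, Price, ScreenNo}, {ScreenNo, TicketID}. Prime attributes: {MovieID, Price, ScreenNo, TicketID}.
MovieID, Price, ShowTime → City, TicketID breaks BCNF: {MovieID, Price, ShowTime}⁺ = {City, MovieID, Price, ShowTime, TicketID}, so {MovieID, Price, ShowTime} is not a superkey.
Because {City} is non-prime and the left side of MovieID, Price, ShowTime → City, TicketID is not a superkey, the relation is not in 3NF.
{ScreenNo} is a proper subset of the key {ScreenNo, TicketID}, and {ScreenNo}⁺ contains the non-prime attribute {ShowTime} — a partial dependency, so 2NF is violated.

1NF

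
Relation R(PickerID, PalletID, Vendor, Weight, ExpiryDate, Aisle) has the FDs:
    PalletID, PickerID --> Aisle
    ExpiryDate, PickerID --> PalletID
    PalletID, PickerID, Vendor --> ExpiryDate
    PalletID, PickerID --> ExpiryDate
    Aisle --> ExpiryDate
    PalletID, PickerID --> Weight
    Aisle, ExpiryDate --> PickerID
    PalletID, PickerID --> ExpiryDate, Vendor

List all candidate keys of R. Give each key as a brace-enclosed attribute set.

{Aisle}, {ExpiryDate, PickerID}, {PalletID, PickerID}

{Aisle} is a candidate key since {Aisle}⁺ = {Aisle, ExpiryDate, PalletID, PickerID, Vendor, Weight} covers every attribute.
{ExpiryDate, PickerID} is a candidate key since {ExpiryDate, PickerID}⁺ = {Aisle, ExpiryDate, PalletID, PickerID, Vendor, Weight} covers every attribute.
{PalletID, PickerID} is a candidate key since {PalletID, PickerID}⁺ = {Aisle, ExpiryDate, PalletID, PickerID, Vendor, Weight} covers every attribute.
These are minimal and exhaustive — every other superkey contains one of them.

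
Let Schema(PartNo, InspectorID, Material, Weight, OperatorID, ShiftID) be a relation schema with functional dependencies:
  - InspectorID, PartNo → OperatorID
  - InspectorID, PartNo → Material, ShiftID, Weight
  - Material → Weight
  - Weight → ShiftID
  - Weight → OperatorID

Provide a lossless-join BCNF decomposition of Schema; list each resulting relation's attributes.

{InspectorID, Material, PartNo}; {Material, Weight}; {OperatorID, ShiftID, Weight}

Candidate key of the original relation: {InspectorID, PartNo}.
{InspectorID, Material, OperatorID, PartNo, ShiftID, Weight}: {Material} determines {Material, OperatorID, ShiftID, Weight} here but is not a superkey — split on Material → OperatorID, ShiftID, Weight, giving {Material, OperatorID, ShiftID, Weight} and {InspectorID, Material, PartNo}.
{Material, OperatorID, ShiftID, Weight}: {Weight} determines {OperatorID, ShiftID, Weight} here but is not a superkey — split on Weight → OperatorID, ShiftID, giving {OperatorID, ShiftID, Weight} and {Material, Weight}.
{OperatorID, ShiftID, Weight} has no BCNF violation.
{Material, Weight} has no BCNF violation.
{InspectorID, Material, PartNo} has no BCNF violation.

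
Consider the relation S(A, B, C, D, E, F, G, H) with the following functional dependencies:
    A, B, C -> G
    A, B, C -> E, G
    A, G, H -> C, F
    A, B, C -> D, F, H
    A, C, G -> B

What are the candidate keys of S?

{A} never appears on the right of any FD, so every key must include it.
Closure of {A, B, C} is {A, B, C, D, E, F, G, H}, the whole schema; {A, B, C} is a candidate key.
Closure of {A, C, G} is {A, B, C, D, E, F, G, H}, the whole schema; {A, C, G} is a candidate key.
Closure of {A, G, H} is {A, B, C, D, E, F, G, H}, the whole schema; {A, G, H} is a candidate key.
Any other superkey properly contains one of these, so there are no further candidate keys.

{A, B, C}, {A, C, G}, {A, G, H}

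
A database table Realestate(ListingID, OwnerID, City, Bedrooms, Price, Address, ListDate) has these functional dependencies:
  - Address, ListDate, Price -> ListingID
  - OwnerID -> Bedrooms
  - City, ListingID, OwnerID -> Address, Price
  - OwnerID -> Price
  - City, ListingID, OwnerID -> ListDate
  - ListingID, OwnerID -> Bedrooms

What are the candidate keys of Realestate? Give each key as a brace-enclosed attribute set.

{Address, City, ListDate, OwnerID}, {City, ListingID, OwnerID}

{City, OwnerID} never appear on the right of any FD, so every key must include all of them.
{City, ListingID, OwnerID} is a candidate key since {City, ListingID, OwnerID}⁺ = {Address, Bedrooms, City, ListDate, ListingID, OwnerID, Price} covers every attribute.
{Address, City, ListDate, OwnerID} is a candidate key since {Address, City, ListDate, OwnerID}⁺ = {Address, Bedrooms, City, ListDate, ListingID, OwnerID, Price} covers every attribute.
Any other superkey properly contains one of these, so there are no further candidate keys.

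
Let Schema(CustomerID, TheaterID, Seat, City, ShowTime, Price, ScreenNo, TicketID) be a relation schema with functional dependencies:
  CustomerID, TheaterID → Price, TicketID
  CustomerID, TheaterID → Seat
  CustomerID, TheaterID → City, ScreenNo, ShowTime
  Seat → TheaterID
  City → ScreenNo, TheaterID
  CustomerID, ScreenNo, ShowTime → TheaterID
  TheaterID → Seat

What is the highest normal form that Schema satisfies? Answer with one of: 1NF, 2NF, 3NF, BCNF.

3NF

Candidate keys: {City, CustomerID}, {CustomerID, ScreenNo, ShowTime}, {CustomerID, Seat}, {CustomerID, TheaterID}. Prime attributes: {City, CustomerID, ScreenNo, Seat, ShowTime, TheaterID}.
Seat → TheaterID breaks BCNF: {Seat}⁺ = {Seat, TheaterID}, so {Seat} is not a superkey.
Its right-hand attributes {TheaterID} are all prime, as are those of every other non-superkey FD — the relation is in 3NF.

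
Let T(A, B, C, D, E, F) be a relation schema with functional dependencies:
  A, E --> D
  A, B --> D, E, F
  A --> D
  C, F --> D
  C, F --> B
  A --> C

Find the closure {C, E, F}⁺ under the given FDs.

{B, C, D, E, F}

Start with {C, E, F}.
C, F --> D applies; add {D} → now {C, D, E, F}.
C, F --> B applies; add {B} → now {B, C, D, E, F}.
No further FD applies.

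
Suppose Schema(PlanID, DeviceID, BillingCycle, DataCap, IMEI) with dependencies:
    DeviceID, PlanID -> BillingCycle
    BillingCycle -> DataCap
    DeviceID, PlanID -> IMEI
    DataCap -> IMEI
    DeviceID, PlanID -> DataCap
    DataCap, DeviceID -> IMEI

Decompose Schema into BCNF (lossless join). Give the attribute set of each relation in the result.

{BillingCycle, DataCap}; {BillingCycle, DeviceID, PlanID}; {DataCap, IMEI}

Candidate key of the original relation: {DeviceID, PlanID}.
Within {BillingCycle, DataCap, DeviceID, IMEI, PlanID}: {BillingCycle}⁺ ∩ {BillingCycle, DataCap, DeviceID, IMEI, PlanID} = {BillingCycle, DataCap, IMEI}, not the whole set, so BillingCycle -> DataCap, IMEI violates BCNF; decompose into {BillingCycle, DataCap, IMEI} and {BillingCycle, DeviceID, PlanID}.
Within {BillingCycle, DataCap, IMEI}: {DataCap}⁺ ∩ {BillingCycle, DataCap, IMEI} = {DataCap, IMEI}, not the whole set, so DataCap -> IMEI violates BCNF; decompose into {DataCap, IMEI} and {BillingCycle, DataCap}.
{DataCap, IMEI} is in BCNF.
{BillingCycle, DataCap} is in BCNF.
{BillingCycle, DeviceID, PlanID} is in BCNF.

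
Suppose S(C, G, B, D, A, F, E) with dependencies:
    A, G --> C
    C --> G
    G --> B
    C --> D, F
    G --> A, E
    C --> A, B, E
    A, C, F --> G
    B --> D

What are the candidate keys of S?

{C} is a candidate key since {C}⁺ = {A, B, C, D, E, F, G} covers every attribute.
{G} is a candidate key since {G}⁺ = {A, B, C, D, E, F, G} covers every attribute.
These are minimal and exhaustive — every other superkey contains one of them.

{C}, {G}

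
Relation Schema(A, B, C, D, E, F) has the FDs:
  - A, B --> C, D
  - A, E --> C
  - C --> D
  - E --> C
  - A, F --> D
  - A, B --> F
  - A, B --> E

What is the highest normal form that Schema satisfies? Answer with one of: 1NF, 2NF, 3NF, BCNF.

2NF

Candidate key: {A, B}. Prime attributes: {A, B}.
A, E --> C breaks BCNF: {A, E}⁺ = {A, C, D, E}, so {A, E} is not a superkey.
Because {C} is non-prime and the left side of A, E --> C is not a superkey, the relation is not in 3NF.
Checking every proper subset of each key, none determines a non-prime attribute — 2NF is satisfied.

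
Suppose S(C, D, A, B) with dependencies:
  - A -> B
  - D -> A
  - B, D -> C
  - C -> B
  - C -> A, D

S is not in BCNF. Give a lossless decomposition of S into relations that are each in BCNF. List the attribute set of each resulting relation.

{A, B}; {A, C, D}

Candidate keys of the original relation: {C}, {D}.
{A, B, C, D}: {A} determines {A, B} here but is not a superkey — split on A -> B, giving {A, B} and {A, C, D}.
{A, B} is in BCNF.
{A, C, D} is in BCNF.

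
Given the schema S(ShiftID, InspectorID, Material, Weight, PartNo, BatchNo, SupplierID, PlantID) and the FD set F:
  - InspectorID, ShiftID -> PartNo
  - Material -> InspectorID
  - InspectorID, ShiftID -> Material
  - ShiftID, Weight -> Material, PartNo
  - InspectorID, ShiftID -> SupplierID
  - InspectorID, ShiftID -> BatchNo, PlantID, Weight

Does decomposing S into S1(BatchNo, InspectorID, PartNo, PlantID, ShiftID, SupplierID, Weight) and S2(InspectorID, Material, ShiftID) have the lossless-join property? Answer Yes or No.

Yes

The shared attributes are {InspectorID, ShiftID} and {InspectorID, ShiftID}⁺ = {BatchNo, InspectorID, Material, PartNo, PlantID, ShiftID, SupplierID, Weight}.
This includes all of S1, so the common attributes are a superkey of S1 — the join is lossless.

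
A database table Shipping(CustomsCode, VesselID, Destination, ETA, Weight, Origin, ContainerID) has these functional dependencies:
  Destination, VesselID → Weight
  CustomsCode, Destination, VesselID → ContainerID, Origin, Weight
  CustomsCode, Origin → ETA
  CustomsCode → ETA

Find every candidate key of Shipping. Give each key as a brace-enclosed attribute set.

{CustomsCode, Destination, VesselID}

No FD produces {CustomsCode, Destination, VesselID}, so they must be in every candidate key.
{CustomsCode, Destination, VesselID} is a candidate key since {CustomsCode, Destination, VesselID}⁺ = {ContainerID, CustomsCode, Destination, ETA, Origin, VesselID, Weight} covers every attribute.
No smaller or unrelated set reaches every attribute, so there are no other keys.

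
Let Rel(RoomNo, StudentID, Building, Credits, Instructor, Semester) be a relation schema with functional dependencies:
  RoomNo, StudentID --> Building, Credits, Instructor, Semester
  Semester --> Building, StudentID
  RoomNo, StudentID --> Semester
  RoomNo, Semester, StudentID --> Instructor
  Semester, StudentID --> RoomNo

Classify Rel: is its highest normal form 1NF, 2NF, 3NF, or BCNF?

BCNF

Candidate keys: {RoomNo, StudentID}, {Semester}. Prime attributes: {RoomNo, Semester, StudentID}.
Every FD has a superkey on the left, so the relation is in BCNF.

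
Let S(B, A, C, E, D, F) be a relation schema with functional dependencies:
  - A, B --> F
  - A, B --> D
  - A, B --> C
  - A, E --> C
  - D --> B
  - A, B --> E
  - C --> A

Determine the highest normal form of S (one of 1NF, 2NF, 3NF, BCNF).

Candidate keys: {A, B}, {A, D}, {B, C}, {C, D}. Prime attributes: {A, B, C, D}.
For A, E --> C we have {A, E}⁺ = {A, C, E}; {A, E} is not a superkey, so BCNF fails.
Since {C} ⊆ prime attributes and every other non-superkey FD also has a prime right side, the schema is in 3NF.

3NF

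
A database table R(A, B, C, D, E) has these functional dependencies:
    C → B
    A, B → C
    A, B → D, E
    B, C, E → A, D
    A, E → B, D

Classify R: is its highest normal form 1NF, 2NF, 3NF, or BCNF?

3NF

Candidate keys: {A, B}, {A, C}, {A, E}, {C, E}. Prime attributes: {A, B, C, E}.
C → B: {C}⁺ = {B, C}, which is not all of the attributes, so the left side is not a superkey — BCNF is violated.
Since {B} ⊆ prime attributes and every other non-superkey FD also has a prime right side, the schema is in 3NF.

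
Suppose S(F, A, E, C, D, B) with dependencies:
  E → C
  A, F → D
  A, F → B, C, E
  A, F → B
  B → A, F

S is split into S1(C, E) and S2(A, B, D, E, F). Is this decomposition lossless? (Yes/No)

Common attributes: {E}; their closure is {C, E}.
Since S1 ⊆ {C, E}, the intersection is a superkey of S1; the decomposition is lossless.

Yes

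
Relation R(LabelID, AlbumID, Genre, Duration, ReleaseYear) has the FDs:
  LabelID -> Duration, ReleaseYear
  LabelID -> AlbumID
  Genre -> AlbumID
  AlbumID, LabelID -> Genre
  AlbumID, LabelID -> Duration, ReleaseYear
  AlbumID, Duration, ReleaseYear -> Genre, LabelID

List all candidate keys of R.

{LabelID} is a candidate key since {LabelID}⁺ = {AlbumID, Duration, Genre, LabelID, ReleaseYear} covers every attribute.
{AlbumID, Duration, ReleaseYear} is a candidate key since {AlbumID, Duration, ReleaseYear}⁺ = {AlbumID, Duration, Genre, LabelID, ReleaseYear} covers every attribute.
{Duration, Genre, ReleaseYear} is a candidate key since {Duration, Genre, ReleaseYear}⁺ = {AlbumID, Duration, Genre, LabelID, ReleaseYear} covers every attribute.
These are minimal and exhaustive — every other superkey contains one of them.

{AlbumID, Duration, ReleaseYear}, {Duration, Genre, ReleaseYear}, {LabelID}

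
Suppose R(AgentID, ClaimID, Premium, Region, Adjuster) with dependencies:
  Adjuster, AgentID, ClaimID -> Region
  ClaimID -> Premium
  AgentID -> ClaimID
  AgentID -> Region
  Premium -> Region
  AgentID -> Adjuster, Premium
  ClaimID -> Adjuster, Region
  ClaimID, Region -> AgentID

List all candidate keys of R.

{AgentID}⁺ = {Adjuster, AgentID, ClaimID, Premium, Region}, which is every attribute, so {AgentID} is a candidate key.
{ClaimID}⁺ = {Adjuster, AgentID, ClaimID, Premium, Region}, which is every attribute, so {ClaimID} is a candidate key.
These are minimal and exhaustive — every other superkey contains one of them.

{AgentID}, {ClaimID}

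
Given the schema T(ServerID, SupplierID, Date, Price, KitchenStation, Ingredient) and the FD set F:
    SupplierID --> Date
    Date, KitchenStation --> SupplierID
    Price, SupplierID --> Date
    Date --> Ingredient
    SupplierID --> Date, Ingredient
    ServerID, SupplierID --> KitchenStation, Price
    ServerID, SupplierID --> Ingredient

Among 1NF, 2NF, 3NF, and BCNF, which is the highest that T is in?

Candidate keys: {Date, KitchenStation, ServerID}, {ServerID, SupplierID}. Prime attributes: {Date, KitchenStation, ServerID, SupplierID}.
SupplierID --> Date: {SupplierID}⁺ = {Date, Ingredient, SupplierID}, which is not all of the attributes, so the left side is not a superkey — BCNF is violated.
Date --> Ingredient has non-prime {Ingredient} on the right and a non-superkey on the left, so 3NF fails.
The proper key subset {SupplierID} of {ServerID, SupplierID} determines non-prime {Ingredient}, so the relation is not even in 2NF.

1NF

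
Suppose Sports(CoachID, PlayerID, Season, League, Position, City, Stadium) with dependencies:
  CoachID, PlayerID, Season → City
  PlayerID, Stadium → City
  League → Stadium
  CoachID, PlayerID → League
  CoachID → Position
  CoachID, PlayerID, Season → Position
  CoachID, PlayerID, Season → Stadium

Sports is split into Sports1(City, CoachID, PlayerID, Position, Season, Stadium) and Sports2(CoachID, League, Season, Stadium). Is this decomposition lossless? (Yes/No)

No

Sports1 ∩ Sports2 = {CoachID, Season, Stadium}; its closure under F is {CoachID, Position, Season, Stadium}.
Neither Sports1 nor Sports2 is contained in that closure, so the decomposition is lossy.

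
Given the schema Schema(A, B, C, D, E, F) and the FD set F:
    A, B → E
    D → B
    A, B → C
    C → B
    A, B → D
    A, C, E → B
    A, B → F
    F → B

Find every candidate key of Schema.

{A} never appears on the right of any FD, so every key must include it.
{A, B}⁺ = {A, B, C, D, E, F}, which is every attribute, so {A, B} is a candidate key.
{A, C}⁺ = {A, B, C, D, E, F}, which is every attribute, so {A, C} is a candidate key.
{A, D}⁺ = {A, B, C, D, E, F}, which is every attribute, so {A, D} is a candidate key.
{A, F}⁺ = {A, B, C, D, E, F}, which is every attribute, so {A, F} is a candidate key.
Any other superkey properly contains one of these, so there are no further candidate keys.

{A, B}, {A, C}, {A, D}, {A, F}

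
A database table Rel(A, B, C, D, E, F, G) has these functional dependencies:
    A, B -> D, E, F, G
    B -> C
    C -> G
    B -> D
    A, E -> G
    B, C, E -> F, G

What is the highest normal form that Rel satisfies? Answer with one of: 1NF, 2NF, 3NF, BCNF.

1NF

Candidate key: {A, B}. Prime attributes: {A, B}.
B -> C breaks BCNF: {B}⁺ = {B, C, D, G}, so {B} is not a superkey.
Because {C} is non-prime and the left side of B -> C is not a superkey, the relation is not in 3NF.
The proper key subset {B} of {A, B} determines non-prime {C, D, G}, so the relation is not even in 2NF.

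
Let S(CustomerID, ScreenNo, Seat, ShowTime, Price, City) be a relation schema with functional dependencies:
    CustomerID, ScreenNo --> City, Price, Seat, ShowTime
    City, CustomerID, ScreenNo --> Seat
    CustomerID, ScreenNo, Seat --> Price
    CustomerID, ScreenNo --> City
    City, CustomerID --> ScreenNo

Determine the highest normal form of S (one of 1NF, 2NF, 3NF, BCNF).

Candidate keys: {City, CustomerID}, {CustomerID, ScreenNo}. Prime attributes: {City, CustomerID, ScreenNo}.
Each dependency's left side is a superkey — BCNF holds.

BCNF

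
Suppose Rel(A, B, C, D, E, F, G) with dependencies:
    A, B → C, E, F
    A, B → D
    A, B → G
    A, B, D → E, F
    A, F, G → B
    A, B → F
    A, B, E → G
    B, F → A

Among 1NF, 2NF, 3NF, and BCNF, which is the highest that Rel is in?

BCNF

Candidate keys: {A, B}, {A, F, G}, {B, F}. Prime attributes: {A, B, F, G}.
Every FD has a superkey on the left, so the relation is in BCNF.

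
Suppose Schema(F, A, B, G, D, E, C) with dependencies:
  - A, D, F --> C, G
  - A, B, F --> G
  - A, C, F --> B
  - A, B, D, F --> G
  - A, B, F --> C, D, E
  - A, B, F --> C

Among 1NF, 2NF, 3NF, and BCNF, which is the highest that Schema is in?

BCNF

Candidate keys: {A, B, F}, {A, C, F}, {A, D, F}. Prime attributes: {A, B, C, D, F}.
The left-hand side of every FD is a superkey, so BCNF is satisfied.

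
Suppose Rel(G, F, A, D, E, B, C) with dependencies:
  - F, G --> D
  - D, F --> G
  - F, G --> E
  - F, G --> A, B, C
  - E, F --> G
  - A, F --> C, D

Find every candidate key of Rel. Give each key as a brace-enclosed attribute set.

{A, F}, {D, F}, {E, F}, {F, G}

{F} never appears on the right of any FD, so every key must include it.
Closure of {A, F} is {A, B, C, D, E, F, G}, the whole schema; {A, F} is a candidate key.
Closure of {D, F} is {A, B, C, D, E, F, G}, the whole schema; {D, F} is a candidate key.
Closure of {E, F} is {A, B, C, D, E, F, G}, the whole schema; {E, F} is a candidate key.
Closure of {F, G} is {A, B, C, D, E, F, G}, the whole schema; {F, G} is a candidate key.
Any other superkey properly contains one of these, so there are no further candidate keys.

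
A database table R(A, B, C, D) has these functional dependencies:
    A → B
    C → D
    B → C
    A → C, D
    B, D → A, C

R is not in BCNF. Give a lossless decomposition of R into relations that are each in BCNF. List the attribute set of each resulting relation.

Candidate keys of the original relation: {A}, {B}.
Within {A, B, C, D}: {C}⁺ ∩ {A, B, C, D} = {C, D}, not the whole set, so C → D violates BCNF; decompose into {C, D} and {A, B, C}.
{C, D} has no BCNF violation.
{A, B, C} has no BCNF violation.

{A, B, C}; {C, D}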